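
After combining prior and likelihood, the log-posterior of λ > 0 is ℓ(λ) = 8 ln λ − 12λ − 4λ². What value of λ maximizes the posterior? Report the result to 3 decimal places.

λ̂_MAP = 0.500

ℓ'(λ) = 8/λ − 12 − 8λ. Setting this to zero and multiplying by λ: 8λ² + 12λ − 8 = 0.
λ = (−12 + √(12² + 4·8·8)) / (2·8) = (−12 + √400) / 16 = (−12 + 20)/16 = 1/2.
ℓ''(λ) = −8/λ² − 8 < 0, confirming a maximum.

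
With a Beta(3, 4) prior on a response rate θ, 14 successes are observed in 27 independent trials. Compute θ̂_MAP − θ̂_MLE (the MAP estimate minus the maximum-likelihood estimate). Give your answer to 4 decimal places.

MAP − MLE = -0.0185

Posterior is Beta(17, 17); MAP = (17−1)/(34−2) = 16/32 ≈ 0.50000.
MLE ignores the prior: θ̂_MLE = k/n = 14/27 ≈ 0.51852.
Difference = 16/32 − 14/27 = -1/54 ≈ -0.0185.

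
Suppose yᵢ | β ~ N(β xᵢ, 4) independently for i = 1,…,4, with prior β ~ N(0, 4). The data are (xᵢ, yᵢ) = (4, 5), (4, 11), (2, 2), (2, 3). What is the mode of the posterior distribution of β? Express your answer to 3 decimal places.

β̂_MAP = 1.805

log p(β | y) = −Σ(yᵢ − βxᵢ)²/(2·4) − β²/(2·4) + const.
Setting the derivative to zero: Σxᵢ(yᵢ − βxᵢ)/4 − β/4 = 0, so β = Σxᵢyᵢ / (Σxᵢ² + σ²/τ²).
Σxᵢyᵢ = 4·5 + 4·11 + 2·2 + 2·3 = 74; Σxᵢ² = 40; σ²/τ² = 1.
β̂_MAP = 74 / (40 + 1) = 74/41 ≈ 1.805.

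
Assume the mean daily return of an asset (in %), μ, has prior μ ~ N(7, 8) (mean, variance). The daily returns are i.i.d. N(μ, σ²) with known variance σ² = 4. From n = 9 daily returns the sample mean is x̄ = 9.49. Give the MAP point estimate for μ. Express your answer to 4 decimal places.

n = 9, x̄ = 9.49.
For a Normal prior and Normal likelihood with known variance, the posterior is Normal; its mode equals its mean, the precision-weighted average.
Prior precision 1/σ₀² = 1/8 = 0.125; data precision n/σ² = 9/4 = 2.25.
μ̂ = (0.125·7 + 2.25·9.49) / (0.125 + 2.25) = 22.2275/2.375 = 8891/950 ≈ 9.3589.

μ̂_MAP = 9.3589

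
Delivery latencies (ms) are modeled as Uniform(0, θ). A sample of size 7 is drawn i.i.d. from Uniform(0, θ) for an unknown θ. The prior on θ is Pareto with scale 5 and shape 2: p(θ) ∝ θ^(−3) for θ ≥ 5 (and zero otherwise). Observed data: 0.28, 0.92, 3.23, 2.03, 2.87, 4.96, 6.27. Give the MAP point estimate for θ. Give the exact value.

θ̂_MAP = 6.27

The Uniform(0, θ) likelihood is θ^(−n) for θ ≥ max(xᵢ), zero otherwise. Here max(xᵢ) = 6.27.
Posterior ∝ θ^(−3) · θ^(−7) = θ^(−10) on θ ≥ max(5, 6.27) = 6.27.
This density is strictly decreasing in θ, so the posterior mode lies at the lower boundary of the support.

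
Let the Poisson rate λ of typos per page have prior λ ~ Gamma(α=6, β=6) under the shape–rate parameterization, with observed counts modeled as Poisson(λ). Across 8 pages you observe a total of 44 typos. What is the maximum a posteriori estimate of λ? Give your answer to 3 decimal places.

λ̂_MAP = 3.500

Σxᵢ = 44, n = 8.
Posterior ∝ λ^5e^(−6λ) · λ^44e^(−8λ) = λ^49e^(−14λ), i.e. Gamma(shape=50, rate=14).
The mode of a Gamma(a, b) with a ≥ 1 (shape–rate) is (a−1)/b = 49/14 ≈ 3.500.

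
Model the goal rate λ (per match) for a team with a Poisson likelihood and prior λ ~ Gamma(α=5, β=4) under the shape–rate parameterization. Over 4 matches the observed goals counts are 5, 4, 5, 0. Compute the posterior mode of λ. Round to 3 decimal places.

λ̂_MAP = 2.250

Σxᵢ = 5+4+5+0 = 14, with n = 4.
Posterior ∝ λ^4e^(−4λ) · λ^14e^(−4λ) = λ^18e^(−8λ), i.e. Gamma(shape=19, rate=8).
The mode of a Gamma(a, b) with a ≥ 1 (shape–rate) is (a−1)/b = 18/8 ≈ 2.250.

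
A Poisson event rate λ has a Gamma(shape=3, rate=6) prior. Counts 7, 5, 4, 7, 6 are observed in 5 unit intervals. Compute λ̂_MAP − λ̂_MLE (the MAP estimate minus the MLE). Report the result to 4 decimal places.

MAP − MLE = -2.9818

Σxᵢ = 29. Posterior is Gamma(32, 11); MAP = (32−1)/11 = 31/11 ≈ 2.81818.
MLE = x̄ = 29/5 ≈ 5.80000.
Difference = 31/11 − 29/5 = -164/55 ≈ -2.9818.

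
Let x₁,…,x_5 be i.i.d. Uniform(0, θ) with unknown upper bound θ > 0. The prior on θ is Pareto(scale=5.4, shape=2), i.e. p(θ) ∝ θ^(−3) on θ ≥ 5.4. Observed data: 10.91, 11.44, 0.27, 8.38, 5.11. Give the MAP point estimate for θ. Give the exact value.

θ̂_MAP = 11.44

The Uniform(0, θ) likelihood is θ^(−n) for θ ≥ max(xᵢ), zero otherwise. Here max(xᵢ) = 11.44.
Posterior ∝ θ^(−3) · θ^(−5) = θ^(−8) on θ ≥ max(5.4, 11.44) = 11.44.
This density is strictly decreasing in θ, so the posterior mode lies at the lower boundary of the support.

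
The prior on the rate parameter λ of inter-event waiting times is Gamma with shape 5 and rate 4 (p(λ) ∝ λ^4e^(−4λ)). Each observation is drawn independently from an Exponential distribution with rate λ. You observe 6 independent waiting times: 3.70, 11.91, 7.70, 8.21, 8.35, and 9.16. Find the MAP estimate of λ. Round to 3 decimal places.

λ̂_MAP = 0.189

The Exponential(rate=λ) likelihood is ∝ λ^n e^(−λΣtᵢ). Here n = 6 and Σtᵢ = 3.70 + 11.91 + 7.70 + 8.21 + 8.35 + 9.16 = 49.03.
Posterior ∝ λ^4e^(−4λ) · λ^6e^(−49.03λ) = λ^10e^(−53.03λ), i.e. Gamma(11, 53.03).
Mode = (a−1)/b = 10/53.03 ≈ 0.189.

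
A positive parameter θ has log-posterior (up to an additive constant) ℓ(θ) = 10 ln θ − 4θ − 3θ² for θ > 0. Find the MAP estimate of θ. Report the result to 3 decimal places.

θ̂_MAP = 1.000

ℓ'(θ) = 10/θ − 4 − 6θ. Setting this to zero and multiplying by θ: 6θ² + 4θ − 10 = 0.
θ = (−4 + √(4² + 4·6·10)) / (2·6) = (−4 + √256) / 12 = (−4 + 16)/12 = 1.
ℓ''(θ) = −10/θ² − 6 < 0, confirming a maximum.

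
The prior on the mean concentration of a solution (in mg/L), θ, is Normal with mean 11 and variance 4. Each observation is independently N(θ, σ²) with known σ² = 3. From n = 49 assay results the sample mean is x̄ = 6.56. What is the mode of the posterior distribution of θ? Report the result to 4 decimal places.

θ̂_MAP = 6.6269

n = 49, x̄ = 6.56.
For a Normal prior and Normal likelihood with known variance, the posterior is Normal; its mode equals its mean, the precision-weighted average.
Prior precision 1/σ₀² = 1/4 = 0.25; data precision n/σ² = 49/3.
θ̂ = (0.25·11 + (49/3)·6.56) / (0.25 + 49/3) = (32969/300)/(199/12) = 32969/4975 ≈ 6.6269.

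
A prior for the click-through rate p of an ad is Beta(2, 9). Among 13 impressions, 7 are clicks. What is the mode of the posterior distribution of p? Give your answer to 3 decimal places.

Prior: Beta(2, 9).
Data: 7 successes in 13 trials. The binomial likelihood contributes p^7(1−p)^6, so the posterior is Beta(2+7, 9+6) = Beta(9, 15).
For Beta(a, b) with a, b > 1 the mode is (a−1)/(a+b−2) = 8/22 ≈ 0.364.

p̂_MAP = 0.364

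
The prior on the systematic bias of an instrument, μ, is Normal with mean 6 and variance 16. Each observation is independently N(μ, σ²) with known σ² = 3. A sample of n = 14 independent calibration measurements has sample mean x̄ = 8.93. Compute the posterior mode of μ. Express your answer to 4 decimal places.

n = 14, x̄ = 8.93.
For a Normal prior and Normal likelihood with known variance, the posterior is Normal; its mode equals its mean, the precision-weighted average.
Prior precision 1/σ₀² = 1/16 = 0.0625; data precision n/σ² = 14/3.
μ̂ = (0.0625·6 + (14/3)·8.93) / (0.0625 + 14/3) = (25229/600)/(227/48) = 50458/5675 ≈ 8.8913.

μ̂_MAP = 8.8913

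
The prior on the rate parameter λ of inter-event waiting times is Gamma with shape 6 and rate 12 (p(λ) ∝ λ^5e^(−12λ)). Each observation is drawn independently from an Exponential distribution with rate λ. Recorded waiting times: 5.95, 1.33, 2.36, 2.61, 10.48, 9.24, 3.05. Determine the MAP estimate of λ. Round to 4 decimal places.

λ̂_MAP = 0.2552

The Exponential(rate=λ) likelihood is ∝ λ^n e^(−λΣtᵢ). Here n = 7 and Σtᵢ = 5.95 + 1.33 + 2.36 + 2.61 + 10.48 + 9.24 + 3.05 = 35.02.
Posterior ∝ λ^5e^(−12λ) · λ^7e^(−35.02λ) = λ^12e^(−47.02λ), i.e. Gamma(13, 47.02).
Mode = (a−1)/b = 12/47.02 ≈ 0.2552.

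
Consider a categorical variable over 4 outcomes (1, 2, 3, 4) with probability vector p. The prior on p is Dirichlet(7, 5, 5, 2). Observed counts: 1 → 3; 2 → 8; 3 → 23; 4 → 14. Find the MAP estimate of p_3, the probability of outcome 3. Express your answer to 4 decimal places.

MAP estimate: 0.4286

The posterior is Dirichlet(αᵢ + nᵢ) = Dirichlet(10, 13, 28, 16).
For a Dirichlet(a₁,…,a_K) with all aᵢ > 1, the mode has j-th component (aⱼ − 1)/(Σaᵢ − K).
Here Σaᵢ = 67 and K = 4, so p_3 = (28 − 1)/(67 − 4) = 27/63 ≈ 0.4286.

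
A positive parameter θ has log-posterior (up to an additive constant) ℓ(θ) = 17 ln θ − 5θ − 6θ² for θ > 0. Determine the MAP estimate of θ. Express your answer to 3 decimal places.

ℓ'(θ) = 17/θ − 5 − 12θ. Setting this to zero and multiplying by θ: 12θ² + 5θ − 17 = 0.
θ = (−5 + √(5² + 4·12·17)) / (2·12) = (−5 + √841) / 24 = (−5 + 29)/24 = 1.
ℓ''(θ) = −17/θ² − 12 < 0, confirming a maximum.

θ̂_MAP = 1.000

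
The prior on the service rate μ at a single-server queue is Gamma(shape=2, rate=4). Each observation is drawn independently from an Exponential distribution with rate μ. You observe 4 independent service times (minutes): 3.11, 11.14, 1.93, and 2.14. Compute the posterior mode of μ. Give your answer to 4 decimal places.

μ̂_MAP = 0.2240

The Exponential(rate=μ) likelihood is ∝ μ^n e^(−μΣtᵢ). Here n = 4 and Σtᵢ = 3.11 + 11.14 + 1.93 + 2.14 = 18.32.
Posterior ∝ μe^(−4μ) · μ^4e^(−18.32μ) = μ^5e^(−22.32μ), i.e. Gamma(6, 22.32).
Mode = (a−1)/b = 5/22.32 ≈ 0.2240.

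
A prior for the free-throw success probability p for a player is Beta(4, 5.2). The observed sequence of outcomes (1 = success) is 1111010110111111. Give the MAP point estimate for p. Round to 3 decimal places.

Prior: Beta(4, 5.2).
Data: 13 successes in 16 trials (from the sequence). The binomial likelihood contributes p^13(1−p)^3, so the posterior is Beta(4+13, 5.2+3) = Beta(17, 8.2).
For Beta(a, b) with a, b > 1 the mode is (a−1)/(a+b−2) = 16/23.2 ≈ 0.690.

p̂_MAP = 0.690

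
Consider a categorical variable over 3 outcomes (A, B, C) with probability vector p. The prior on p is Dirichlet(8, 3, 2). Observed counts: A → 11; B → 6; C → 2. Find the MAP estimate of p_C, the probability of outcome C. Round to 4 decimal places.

MAP estimate of p_C = 0.1034

The posterior is Dirichlet(αᵢ + nᵢ) = Dirichlet(19, 9, 4).
For a Dirichlet(a₁,…,a_K) with all aᵢ > 1, the mode has j-th component (aⱼ − 1)/(Σaᵢ − K).
Here Σaᵢ = 32 and K = 3, so p_C = (4 − 1)/(32 − 3) = 3/29 ≈ 0.1034.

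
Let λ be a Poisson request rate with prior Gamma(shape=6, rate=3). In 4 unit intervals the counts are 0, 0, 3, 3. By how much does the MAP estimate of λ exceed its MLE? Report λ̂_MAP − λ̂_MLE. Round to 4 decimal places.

MAP − MLE = 0.0714

Σxᵢ = 6. Posterior is Gamma(12, 7); MAP = (12−1)/7 = 11/7 ≈ 1.57143.
MLE = x̄ = 6/4 ≈ 1.50000.
Difference = 11/7 − 6/4 = 1/14 ≈ 0.0714.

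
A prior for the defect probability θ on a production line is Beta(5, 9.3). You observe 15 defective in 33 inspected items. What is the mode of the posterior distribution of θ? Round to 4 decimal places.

Prior: Beta(5, 9.3).
Data: 15 successes in 33 trials. The binomial likelihood contributes θ^15(1−θ)^18, so the posterior is Beta(5+15, 9.3+18) = Beta(20, 27.3).
For Beta(a, b) with a, b > 1 the mode is (a−1)/(a+b−2) = 19/45.3 ≈ 0.4194.

θ̂_MAP = 0.4194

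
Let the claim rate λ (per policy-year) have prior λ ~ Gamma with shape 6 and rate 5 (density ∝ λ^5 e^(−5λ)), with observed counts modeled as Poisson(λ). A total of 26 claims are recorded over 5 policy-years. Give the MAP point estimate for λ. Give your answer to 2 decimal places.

λ̂_MAP = 3.10

Σxᵢ = 26, n = 5.
Posterior ∝ λ^5e^(−5λ) · λ^26e^(−5λ) = λ^31e^(−10λ), i.e. Gamma(shape=32, rate=10).
The mode of a Gamma(a, b) with a ≥ 1 (shape–rate) is (a−1)/b = 31/10 ≈ 3.10.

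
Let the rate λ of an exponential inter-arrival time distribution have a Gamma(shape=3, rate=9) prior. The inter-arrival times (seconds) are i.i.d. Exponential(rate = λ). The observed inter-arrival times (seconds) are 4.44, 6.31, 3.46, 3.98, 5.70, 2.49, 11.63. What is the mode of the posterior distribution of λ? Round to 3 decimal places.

λ̂_MAP = 0.191

The Exponential(rate=λ) likelihood is ∝ λ^n e^(−λΣtᵢ). Here n = 7 and Σtᵢ = 4.44 + 6.31 + 3.46 + 3.98 + 5.70 + 2.49 + 11.63 = 38.01.
Posterior ∝ λ^2e^(−9λ) · λ^7e^(−38.01λ) = λ^9e^(−47.01λ), i.e. Gamma(10, 47.01).
Mode = (a−1)/b = 9/47.01 ≈ 0.191.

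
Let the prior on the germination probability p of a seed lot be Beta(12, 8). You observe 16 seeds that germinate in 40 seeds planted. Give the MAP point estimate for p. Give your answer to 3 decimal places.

Prior: Beta(12, 8).
Data: 16 successes in 40 trials. The binomial likelihood contributes p^16(1−p)^24, so the posterior is Beta(12+16, 8+24) = Beta(28, 32).
For Beta(a, b) with a, b > 1 the mode is (a−1)/(a+b−2) = 27/58 ≈ 0.466.

p̂_MAP = 0.466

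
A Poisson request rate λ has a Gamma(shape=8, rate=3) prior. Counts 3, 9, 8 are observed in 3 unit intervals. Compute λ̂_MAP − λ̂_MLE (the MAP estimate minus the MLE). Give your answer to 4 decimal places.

MAP − MLE = -2.1667

Σxᵢ = 20. Posterior is Gamma(28, 6); MAP = (28−1)/6 = 27/6 ≈ 4.50000.
MLE = x̄ = 20/3 ≈ 6.66667.
Difference = 27/6 − 20/3 = -13/6 ≈ -2.1667.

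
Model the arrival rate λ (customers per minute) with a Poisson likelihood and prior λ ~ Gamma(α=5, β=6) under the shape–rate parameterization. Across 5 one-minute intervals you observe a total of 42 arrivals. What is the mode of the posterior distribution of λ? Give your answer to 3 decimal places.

λ̂_MAP = 4.182

Σxᵢ = 42, n = 5.
Posterior ∝ λ^4e^(−6λ) · λ^42e^(−5λ) = λ^46e^(−11λ), i.e. Gamma(shape=47, rate=11).
The mode of a Gamma(a, b) with a ≥ 1 (shape–rate) is (a−1)/b = 46/11 ≈ 4.182.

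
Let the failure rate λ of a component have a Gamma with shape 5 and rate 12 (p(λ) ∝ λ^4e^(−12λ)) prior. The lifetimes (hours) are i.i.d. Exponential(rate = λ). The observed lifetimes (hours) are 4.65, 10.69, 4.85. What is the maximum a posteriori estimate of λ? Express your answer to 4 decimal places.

λ̂_MAP = 0.2175

The Exponential(rate=λ) likelihood is ∝ λ^n e^(−λΣtᵢ). Here n = 3 and Σtᵢ = 4.65 + 10.69 + 4.85 = 20.19.
Posterior ∝ λ^4e^(−12λ) · λ^3e^(−20.19λ) = λ^7e^(−32.19λ), i.e. Gamma(8, 32.19).
Mode = (a−1)/b = 7/32.19 ≈ 0.2175.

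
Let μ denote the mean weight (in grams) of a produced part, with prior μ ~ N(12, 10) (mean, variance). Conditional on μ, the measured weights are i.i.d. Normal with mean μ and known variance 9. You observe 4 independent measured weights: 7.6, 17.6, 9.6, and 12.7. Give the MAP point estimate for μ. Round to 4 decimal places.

n = 4; x̄ = (7.6 + 17.6 + 9.6 + 12.7)/4 = 47.5/4 = 11.875.
For a Normal prior and Normal likelihood with known variance, the posterior is Normal; its mode equals its mean, the precision-weighted average.
Prior precision 1/σ₀² = 1/10 = 0.1; data precision n/σ² = 4/9.
μ̂ = (0.1·12 + (4/9)·11.875) / (0.1 + 4/9) = (583/90)/(49/90) = 583/49 ≈ 11.8980.

μ̂_MAP = 11.8980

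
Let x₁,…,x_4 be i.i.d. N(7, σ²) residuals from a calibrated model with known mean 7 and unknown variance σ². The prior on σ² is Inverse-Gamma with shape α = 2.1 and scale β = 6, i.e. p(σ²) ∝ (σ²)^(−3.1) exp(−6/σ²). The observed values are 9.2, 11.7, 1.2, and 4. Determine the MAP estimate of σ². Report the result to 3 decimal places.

Sum of squared deviations about the known mean: SS = (9.2−7)² + (11.7−7)² + (1.2−7)² + (4−7)² = 69.57.
The Normal likelihood contributes (σ²)^(−n/2) exp(−SS/(2σ²)), so the posterior is Inverse-Gamma(α + n/2, β + SS/2) = Inverse-Gamma(4.1, 40.785).
The mode of Inverse-Gamma(a, b) is b/(a+1) = 40.785/5.1 ≈ 7.997.

σ̂²_MAP = 7.997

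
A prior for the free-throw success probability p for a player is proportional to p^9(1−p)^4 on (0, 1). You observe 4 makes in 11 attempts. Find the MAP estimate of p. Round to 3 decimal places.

p̂_MAP = 0.542

The prior density ∝ p^9(1−p)^4 is the kernel of Beta(10, 5).
Data: 4 successes in 11 trials. The binomial likelihood contributes p^4(1−p)^7, so the posterior is Beta(10+4, 5+7) = Beta(14, 12).
For Beta(a, b) with a, b > 1 the mode is (a−1)/(a+b−2) = 13/24 ≈ 0.542.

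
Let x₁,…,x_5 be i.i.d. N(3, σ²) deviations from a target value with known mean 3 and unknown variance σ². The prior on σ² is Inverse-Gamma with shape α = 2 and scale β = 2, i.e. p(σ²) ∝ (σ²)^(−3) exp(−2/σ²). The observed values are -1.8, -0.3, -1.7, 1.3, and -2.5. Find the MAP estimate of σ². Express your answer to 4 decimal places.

σ̂²_MAP = 8.4691

Sum of squared deviations about the known mean: SS = (-1.8−3)² + (-0.3−3)² + (-1.7−3)² + (1.3−3)² + (-2.5−3)² = 89.16.
The Normal likelihood contributes (σ²)^(−n/2) exp(−SS/(2σ²)), so the posterior is Inverse-Gamma(α + n/2, β + SS/2) = Inverse-Gamma(4.5, 46.58).
The mode of Inverse-Gamma(a, b) is b/(a+1) = 46.58/5.5 ≈ 8.4691.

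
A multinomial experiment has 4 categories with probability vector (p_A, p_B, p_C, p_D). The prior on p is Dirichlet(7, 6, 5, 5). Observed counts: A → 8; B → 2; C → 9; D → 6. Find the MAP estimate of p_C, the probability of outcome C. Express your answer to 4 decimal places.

MAP estimate of p_C = 0.2955

The posterior is Dirichlet(αᵢ + nᵢ) = Dirichlet(15, 8, 14, 11).
For a Dirichlet(a₁,…,a_K) with all aᵢ > 1, the mode has j-th component (aⱼ − 1)/(Σaᵢ − K).
Here Σaᵢ = 48 and K = 4, so p_C = (14 − 1)/(48 − 4) = 13/44 ≈ 0.2955.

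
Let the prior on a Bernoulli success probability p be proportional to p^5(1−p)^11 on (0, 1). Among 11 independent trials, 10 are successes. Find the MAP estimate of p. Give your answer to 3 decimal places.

The prior density ∝ p^5(1−p)^11 is the kernel of Beta(6, 12).
Data: 10 successes in 11 trials. The binomial likelihood contributes p^10(1−p)^1, so the posterior is Beta(6+10, 12+1) = Beta(16, 13).
For Beta(a, b) with a, b > 1 the mode is (a−1)/(a+b−2) = 15/27 ≈ 0.556.

p̂_MAP = 0.556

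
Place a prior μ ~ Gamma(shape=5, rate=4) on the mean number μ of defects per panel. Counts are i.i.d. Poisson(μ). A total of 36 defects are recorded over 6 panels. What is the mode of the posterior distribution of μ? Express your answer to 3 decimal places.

μ̂_MAP = 4.000

Σxᵢ = 36, n = 6.
Posterior ∝ μ^4e^(−4μ) · μ^36e^(−6μ) = μ^40e^(−10μ), i.e. Gamma(shape=41, rate=10).
The mode of a Gamma(a, b) with a ≥ 1 (shape–rate) is (a−1)/b = 40/10 ≈ 4.000.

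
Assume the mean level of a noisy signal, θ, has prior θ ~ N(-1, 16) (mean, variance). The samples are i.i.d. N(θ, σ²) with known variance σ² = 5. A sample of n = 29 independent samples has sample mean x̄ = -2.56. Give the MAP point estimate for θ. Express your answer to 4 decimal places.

θ̂_MAP = -2.5434

n = 29, x̄ = -2.56.
For a Normal prior and Normal likelihood with known variance, the posterior is Normal; its mode equals its mean, the precision-weighted average.
Prior precision 1/σ₀² = 1/16 = 0.0625; data precision n/σ² = 29/5 = 5.8.
θ̂ = (0.0625·(-1) + 5.8·(-2.56)) / (0.0625 + 5.8) = (-14.9105)/5.8625 = -29821/11725 ≈ -2.5434.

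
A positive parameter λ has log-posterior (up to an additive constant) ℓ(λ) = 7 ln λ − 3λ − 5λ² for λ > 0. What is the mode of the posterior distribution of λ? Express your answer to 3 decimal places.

ℓ'(λ) = 7/λ − 3 − 10λ. Setting this to zero and multiplying by λ: 10λ² + 3λ − 7 = 0.
λ = (−3 + √(3² + 4·10·7)) / (2·10) = (−3 + √289) / 20 = (−3 + 17)/20 = 7/10.
ℓ''(λ) = −7/λ² − 10 < 0, confirming a maximum.

λ̂_MAP = 0.700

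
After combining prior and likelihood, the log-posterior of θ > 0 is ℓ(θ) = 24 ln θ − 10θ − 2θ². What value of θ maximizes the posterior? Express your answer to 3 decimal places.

ℓ'(θ) = 24/θ − 10 − 4θ. Setting this to zero and multiplying by θ: 4θ² + 10θ − 24 = 0.
θ = (−10 + √(10² + 4·4·24)) / (2·4) = (−10 + √484) / 8 = (−10 + 22)/8 = 3/2.
ℓ''(θ) = −24/θ² − 4 < 0, confirming a maximum.

θ̂_MAP = 1.500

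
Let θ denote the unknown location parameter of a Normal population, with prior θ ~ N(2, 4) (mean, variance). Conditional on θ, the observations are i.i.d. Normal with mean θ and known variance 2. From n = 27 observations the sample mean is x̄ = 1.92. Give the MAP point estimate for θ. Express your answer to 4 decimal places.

θ̂_MAP = 1.9215

n = 27, x̄ = 1.92.
For a Normal prior and Normal likelihood with known variance, the posterior is Normal; its mode equals its mean, the precision-weighted average.
Prior precision 1/σ₀² = 1/4 = 0.25; data precision n/σ² = 27/2 = 13.5.
θ̂ = (0.25·2 + 13.5·1.92) / (0.25 + 13.5) = 26.42/13.75 = 2642/1375 ≈ 1.9215.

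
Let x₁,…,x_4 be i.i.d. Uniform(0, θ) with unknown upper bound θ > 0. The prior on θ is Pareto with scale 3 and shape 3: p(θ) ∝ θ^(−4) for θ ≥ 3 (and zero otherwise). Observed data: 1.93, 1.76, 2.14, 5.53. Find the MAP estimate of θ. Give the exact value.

θ̂_MAP = 5.53

The Uniform(0, θ) likelihood is θ^(−n) for θ ≥ max(xᵢ), zero otherwise. Here max(xᵢ) = 5.53.
Posterior ∝ θ^(−4) · θ^(−4) = θ^(−8) on θ ≥ max(3, 5.53) = 5.53.
This density is strictly decreasing in θ, so the posterior mode lies at the lower boundary of the support.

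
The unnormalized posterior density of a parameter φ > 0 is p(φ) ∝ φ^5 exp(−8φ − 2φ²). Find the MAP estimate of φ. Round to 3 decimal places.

ℓ'(φ) = 5/φ − 8 − 4φ. Setting this to zero and multiplying by φ: 4φ² + 8φ − 5 = 0.
φ = (−8 + √(8² + 4·4·5)) / (2·4) = (−8 + √144) / 8 = (−8 + 12)/8 = 1/2.
ℓ''(φ) = −5/φ² − 4 < 0, confirming a maximum.

φ̂_MAP = 0.500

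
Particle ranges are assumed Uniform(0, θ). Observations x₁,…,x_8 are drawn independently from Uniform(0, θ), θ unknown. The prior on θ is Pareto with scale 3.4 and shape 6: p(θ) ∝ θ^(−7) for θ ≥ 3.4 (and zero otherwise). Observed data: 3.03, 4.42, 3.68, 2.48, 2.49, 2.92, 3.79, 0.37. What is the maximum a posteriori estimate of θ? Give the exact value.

θ̂_MAP = 4.42

The Uniform(0, θ) likelihood is θ^(−n) for θ ≥ max(xᵢ), zero otherwise. Here max(xᵢ) = 4.42.
Posterior ∝ θ^(−7) · θ^(−8) = θ^(−15) on θ ≥ max(3.4, 4.42) = 4.42.
This density is strictly decreasing in θ, so the posterior mode lies at the lower boundary of the support.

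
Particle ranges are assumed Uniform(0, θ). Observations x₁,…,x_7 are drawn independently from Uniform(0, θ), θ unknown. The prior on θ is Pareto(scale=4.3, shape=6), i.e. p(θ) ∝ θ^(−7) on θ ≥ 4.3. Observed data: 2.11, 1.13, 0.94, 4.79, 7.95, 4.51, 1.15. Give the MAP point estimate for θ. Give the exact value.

θ̂_MAP = 7.95

The Uniform(0, θ) likelihood is θ^(−n) for θ ≥ max(xᵢ), zero otherwise. Here max(xᵢ) = 7.95.
Posterior ∝ θ^(−7) · θ^(−7) = θ^(−14) on θ ≥ max(4.3, 7.95) = 7.95.
This density is strictly decreasing in θ, so the posterior mode lies at the lower boundary of the support.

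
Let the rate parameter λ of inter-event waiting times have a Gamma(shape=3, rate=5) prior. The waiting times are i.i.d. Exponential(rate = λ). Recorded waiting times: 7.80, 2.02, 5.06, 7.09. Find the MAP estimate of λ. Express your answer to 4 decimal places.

λ̂_MAP = 0.2225

The Exponential(rate=λ) likelihood is ∝ λ^n e^(−λΣtᵢ). Here n = 4 and Σtᵢ = 7.80 + 2.02 + 5.06 + 7.09 = 21.97.
Posterior ∝ λ^2e^(−5λ) · λ^4e^(−21.97λ) = λ^6e^(−26.97λ), i.e. Gamma(7, 26.97).
Mode = (a−1)/b = 6/26.97 ≈ 0.2225.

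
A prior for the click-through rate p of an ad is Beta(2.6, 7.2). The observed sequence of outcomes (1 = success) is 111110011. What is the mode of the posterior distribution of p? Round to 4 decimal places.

Prior: Beta(2.6, 7.2).
Data: 7 successes in 9 trials (from the sequence). The binomial likelihood contributes p^7(1−p)^2, so the posterior is Beta(2.6+7, 7.2+2) = Beta(9.6, 9.2).
For Beta(a, b) with a, b > 1 the mode is (a−1)/(a+b−2) = 8.6/16.8 ≈ 0.5119.

p̂_MAP = 0.5119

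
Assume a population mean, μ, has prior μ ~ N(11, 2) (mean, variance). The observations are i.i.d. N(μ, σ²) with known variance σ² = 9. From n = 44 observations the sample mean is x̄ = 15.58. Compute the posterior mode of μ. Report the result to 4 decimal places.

n = 44, x̄ = 15.58.
For a Normal prior and Normal likelihood with known variance, the posterior is Normal; its mode equals its mean, the precision-weighted average.
Prior precision 1/σ₀² = 1/2 = 0.5; data precision n/σ² = 44/9.
μ̂ = (0.5·11 + (44/9)·15.58) / (0.5 + 44/9) = (36751/450)/(97/18) = 36751/2425 ≈ 15.1551.

μ̂_MAP = 15.1551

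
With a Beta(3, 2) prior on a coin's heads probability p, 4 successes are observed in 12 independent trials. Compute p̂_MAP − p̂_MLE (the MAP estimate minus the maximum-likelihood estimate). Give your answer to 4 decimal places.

MAP − MLE = 0.0667

Posterior is Beta(7, 10); MAP = (7−1)/(17−2) = 6/15 ≈ 0.40000.
MLE ignores the prior: p̂_MLE = k/n = 4/12 ≈ 0.33333.
Difference = 6/15 − 4/12 = 1/15 ≈ 0.0667.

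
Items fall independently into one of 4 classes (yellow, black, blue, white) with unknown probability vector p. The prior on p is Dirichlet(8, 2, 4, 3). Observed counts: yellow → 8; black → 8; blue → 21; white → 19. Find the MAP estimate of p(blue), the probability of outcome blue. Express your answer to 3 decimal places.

The posterior is Dirichlet(αᵢ + nᵢ) = Dirichlet(16, 10, 25, 22).
For a Dirichlet(a₁,…,a_K) with all aᵢ > 1, the mode has j-th component (aⱼ − 1)/(Σaᵢ − K).
Here Σaᵢ = 73 and K = 4, so p(blue) = (25 − 1)/(73 − 4) = 24/69 ≈ 0.348.

MAP estimate of p(blue) = 0.348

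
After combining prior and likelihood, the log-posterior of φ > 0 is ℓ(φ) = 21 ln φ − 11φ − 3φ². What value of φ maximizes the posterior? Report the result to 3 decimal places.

φ̂_MAP = 1.167

ℓ'(φ) = 21/φ − 11 − 6φ. Setting this to zero and multiplying by φ: 6φ² + 11φ − 21 = 0.
φ = (−11 + √(11² + 4·6·21)) / (2·6) = (−11 + √625) / 12 = (−11 + 25)/12 = 7/6.
ℓ''(φ) = −21/φ² − 6 < 0, confirming a maximum.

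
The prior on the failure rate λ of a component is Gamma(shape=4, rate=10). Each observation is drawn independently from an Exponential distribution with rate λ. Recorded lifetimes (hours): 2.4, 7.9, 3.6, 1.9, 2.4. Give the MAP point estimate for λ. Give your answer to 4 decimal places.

λ̂_MAP = 0.2837

The Exponential(rate=λ) likelihood is ∝ λ^n e^(−λΣtᵢ). Here n = 5 and Σtᵢ = 2.4 + 7.9 + 3.6 + 1.9 + 2.4 = 18.2.
Posterior ∝ λ^3e^(−10λ) · λ^5e^(−18.2λ) = λ^8e^(−28.2λ), i.e. Gamma(9, 28.2).
Mode = (a−1)/b = 8/28.2 ≈ 0.2837.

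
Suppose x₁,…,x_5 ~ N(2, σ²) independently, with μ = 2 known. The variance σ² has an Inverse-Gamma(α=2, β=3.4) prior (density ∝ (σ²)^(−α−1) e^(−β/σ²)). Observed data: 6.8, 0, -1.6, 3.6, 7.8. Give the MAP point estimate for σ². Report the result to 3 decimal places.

σ̂²_MAP = 7.545

Sum of squared deviations about the known mean: SS = (6.8−2)² + (0−2)² + (-1.6−2)² + (3.6−2)² + (7.8−2)² = 76.2.
The Normal likelihood contributes (σ²)^(−n/2) exp(−SS/(2σ²)), so the posterior is Inverse-Gamma(α + n/2, β + SS/2) = Inverse-Gamma(4.5, 41.5).
The mode of Inverse-Gamma(a, b) is b/(a+1) = 41.5/5.5 ≈ 7.545.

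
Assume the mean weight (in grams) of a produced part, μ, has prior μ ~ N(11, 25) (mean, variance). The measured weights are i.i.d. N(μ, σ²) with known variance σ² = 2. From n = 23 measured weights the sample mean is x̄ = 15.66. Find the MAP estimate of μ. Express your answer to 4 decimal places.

n = 23, x̄ = 15.66.
For a Normal prior and Normal likelihood with known variance, the posterior is Normal; its mode equals its mean, the precision-weighted average.
Prior precision 1/σ₀² = 1/25 = 0.04; data precision n/σ² = 23/2 = 11.5.
μ̂ = (0.04·11 + 11.5·15.66) / (0.04 + 11.5) = 180.53/11.54 = 18053/1154 ≈ 15.6438.

μ̂_MAP = 15.6438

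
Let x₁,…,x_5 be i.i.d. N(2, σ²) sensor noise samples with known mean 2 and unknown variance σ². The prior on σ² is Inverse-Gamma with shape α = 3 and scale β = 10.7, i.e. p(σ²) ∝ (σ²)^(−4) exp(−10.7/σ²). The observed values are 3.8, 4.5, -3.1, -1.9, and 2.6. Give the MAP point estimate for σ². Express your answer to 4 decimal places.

Sum of squared deviations about the known mean: SS = (3.8−2)² + (4.5−2)² + (-3.1−2)² + (-1.9−2)² + (2.6−2)² = 51.07.
The Normal likelihood contributes (σ²)^(−n/2) exp(−SS/(2σ²)), so the posterior is Inverse-Gamma(α + n/2, β + SS/2) = Inverse-Gamma(5.5, 36.235).
The mode of Inverse-Gamma(a, b) is b/(a+1) = 36.235/6.5 ≈ 5.5746.

σ̂²_MAP = 5.5746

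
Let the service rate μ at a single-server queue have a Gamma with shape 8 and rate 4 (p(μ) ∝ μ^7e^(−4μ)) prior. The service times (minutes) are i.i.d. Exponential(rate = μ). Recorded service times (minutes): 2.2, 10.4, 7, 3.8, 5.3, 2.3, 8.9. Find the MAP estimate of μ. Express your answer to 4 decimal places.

μ̂_MAP = 0.3189

The Exponential(rate=μ) likelihood is ∝ μ^n e^(−μΣtᵢ). Here n = 7 and Σtᵢ = 2.2 + 10.4 + 7 + 3.8 + 5.3 + 2.3 + 8.9 = 39.9.
Posterior ∝ μ^7e^(−4μ) · μ^7e^(−39.9μ) = μ^14e^(−43.9μ), i.e. Gamma(15, 43.9).
Mode = (a−1)/b = 14/43.9 ≈ 0.3189.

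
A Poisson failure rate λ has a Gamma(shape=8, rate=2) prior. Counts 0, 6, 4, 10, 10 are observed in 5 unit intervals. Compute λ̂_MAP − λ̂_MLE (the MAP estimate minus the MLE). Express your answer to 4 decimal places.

MAP − MLE = -0.7143

Σxᵢ = 30. Posterior is Gamma(38, 7); MAP = (38−1)/7 = 37/7 ≈ 5.28571.
MLE = x̄ = 30/5 ≈ 6.00000.
Difference = 37/7 − 30/5 = -5/7 ≈ -0.7143.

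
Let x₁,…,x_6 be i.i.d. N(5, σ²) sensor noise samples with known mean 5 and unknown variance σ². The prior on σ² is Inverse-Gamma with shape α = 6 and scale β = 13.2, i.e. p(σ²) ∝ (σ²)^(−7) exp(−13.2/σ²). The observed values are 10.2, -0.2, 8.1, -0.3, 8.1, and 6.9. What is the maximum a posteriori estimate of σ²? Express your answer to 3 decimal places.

σ̂²_MAP = 6.570

Sum of squared deviations about the known mean: SS = (10.2−5)² + (-0.2−5)² + (8.1−5)² + (-0.3−5)² + (8.1−5)² + (6.9−5)² = 105.
The Normal likelihood contributes (σ²)^(−n/2) exp(−SS/(2σ²)), so the posterior is Inverse-Gamma(α + n/2, β + SS/2) = Inverse-Gamma(9, 65.7).
The mode of Inverse-Gamma(a, b) is b/(a+1) = 65.7/10 ≈ 6.570.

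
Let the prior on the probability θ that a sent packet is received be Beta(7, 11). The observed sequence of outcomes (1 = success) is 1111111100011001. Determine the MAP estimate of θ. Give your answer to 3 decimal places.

θ̂_MAP = 0.531

Prior: Beta(7, 11).
Data: 11 successes in 16 trials (from the sequence). The binomial likelihood contributes θ^11(1−θ)^5, so the posterior is Beta(7+11, 11+5) = Beta(18, 16).
For Beta(a, b) with a, b > 1 the mode is (a−1)/(a+b−2) = 17/32 ≈ 0.531.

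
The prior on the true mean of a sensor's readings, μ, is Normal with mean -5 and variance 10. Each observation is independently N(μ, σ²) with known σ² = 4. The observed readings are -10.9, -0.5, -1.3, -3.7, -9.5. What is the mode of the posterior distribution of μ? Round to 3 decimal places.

μ̂_MAP = -5.167

n = 5; x̄ = ((-10.9) + (-0.5) + (-1.3) + (-3.7) + (-9.5))/5 = -25.9/5 = -5.18.
For a Normal prior and Normal likelihood with known variance, the posterior is Normal; its mode equals its mean, the precision-weighted average.
Prior precision 1/σ₀² = 1/10 = 0.1; data precision n/σ² = 5/4 = 1.25.
μ̂ = (0.1·(-5) + 1.25·(-5.18)) / (0.1 + 1.25) = (-6.975)/1.35 = -31/6 ≈ -5.167.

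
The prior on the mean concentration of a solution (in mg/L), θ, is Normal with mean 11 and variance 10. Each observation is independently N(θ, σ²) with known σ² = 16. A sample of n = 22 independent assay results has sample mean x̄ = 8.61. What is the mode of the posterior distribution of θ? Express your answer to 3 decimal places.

n = 22, x̄ = 8.61.
For a Normal prior and Normal likelihood with known variance, the posterior is Normal; its mode equals its mean, the precision-weighted average.
Prior precision 1/σ₀² = 1/10 = 0.1; data precision n/σ² = 22/16 = 1.375.
θ̂ = (0.1·11 + 1.375·8.61) / (0.1 + 1.375) = 12.93875/1.475 = 10351/1180 ≈ 8.772.

θ̂_MAP = 8.772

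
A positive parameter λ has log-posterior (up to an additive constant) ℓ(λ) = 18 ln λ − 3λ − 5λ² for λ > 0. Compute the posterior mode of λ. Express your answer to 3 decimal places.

λ̂_MAP = 1.200

ℓ'(λ) = 18/λ − 3 − 10λ. Setting this to zero and multiplying by λ: 10λ² + 3λ − 18 = 0.
λ = (−3 + √(3² + 4·10·18)) / (2·10) = (−3 + √729) / 20 = (−3 + 27)/20 = 6/5.
ℓ''(λ) = −18/λ² − 10 < 0, confirming a maximum.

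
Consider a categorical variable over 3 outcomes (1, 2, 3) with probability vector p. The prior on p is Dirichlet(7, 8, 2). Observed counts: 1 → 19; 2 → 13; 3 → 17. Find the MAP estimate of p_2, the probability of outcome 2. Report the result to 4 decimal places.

The posterior is Dirichlet(αᵢ + nᵢ) = Dirichlet(26, 21, 19).
For a Dirichlet(a₁,…,a_K) with all aᵢ > 1, the mode has j-th component (aⱼ − 1)/(Σaᵢ − K).
Here Σaᵢ = 66 and K = 3, so p_2 = (21 − 1)/(66 − 3) = 20/63 ≈ 0.3175.

MAP estimate: 0.3175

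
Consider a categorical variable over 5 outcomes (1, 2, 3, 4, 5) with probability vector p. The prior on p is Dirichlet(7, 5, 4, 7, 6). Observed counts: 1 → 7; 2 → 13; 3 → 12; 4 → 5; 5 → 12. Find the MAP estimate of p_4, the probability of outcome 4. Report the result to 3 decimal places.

The posterior is Dirichlet(αᵢ + nᵢ) = Dirichlet(14, 18, 16, 12, 18).
For a Dirichlet(a₁,…,a_K) with all aᵢ > 1, the mode has j-th component (aⱼ − 1)/(Σaᵢ − K).
Here Σaᵢ = 78 and K = 5, so p_4 = (12 − 1)/(78 − 5) = 11/73 ≈ 0.151.

MAP estimate: 0.151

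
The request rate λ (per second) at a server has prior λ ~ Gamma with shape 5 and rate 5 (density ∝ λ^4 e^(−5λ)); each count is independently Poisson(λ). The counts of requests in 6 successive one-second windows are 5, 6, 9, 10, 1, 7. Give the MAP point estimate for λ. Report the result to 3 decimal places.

Σxᵢ = 5+6+9+10+1+7 = 38, with n = 6.
Posterior ∝ λ^4e^(−5λ) · λ^38e^(−6λ) = λ^42e^(−11λ), i.e. Gamma(shape=43, rate=11).
The mode of a Gamma(a, b) with a ≥ 1 (shape–rate) is (a−1)/b = 42/11 ≈ 3.818.

λ̂_MAP = 3.818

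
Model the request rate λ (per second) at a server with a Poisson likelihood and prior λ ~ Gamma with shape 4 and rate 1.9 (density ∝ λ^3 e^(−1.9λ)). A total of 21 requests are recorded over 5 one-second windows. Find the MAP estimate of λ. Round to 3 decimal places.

λ̂_MAP = 3.478

Σxᵢ = 21, n = 5.
Posterior ∝ λ^3e^(−1.9λ) · λ^21e^(−5λ) = λ^24e^(−6.9λ), i.e. Gamma(shape=25, rate=6.9).
The mode of a Gamma(a, b) with a ≥ 1 (shape–rate) is (a−1)/b = 24/6.9 ≈ 3.478.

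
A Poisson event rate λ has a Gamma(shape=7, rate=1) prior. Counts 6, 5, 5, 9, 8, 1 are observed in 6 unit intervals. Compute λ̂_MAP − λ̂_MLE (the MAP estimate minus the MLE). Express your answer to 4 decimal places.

Σxᵢ = 34. Posterior is Gamma(41, 7); MAP = (41−1)/7 = 40/7 ≈ 5.71429.
MLE = x̄ = 34/6 ≈ 5.66667.
Difference = 40/7 − 34/6 = 1/21 ≈ 0.0476.

MAP − MLE = 0.0476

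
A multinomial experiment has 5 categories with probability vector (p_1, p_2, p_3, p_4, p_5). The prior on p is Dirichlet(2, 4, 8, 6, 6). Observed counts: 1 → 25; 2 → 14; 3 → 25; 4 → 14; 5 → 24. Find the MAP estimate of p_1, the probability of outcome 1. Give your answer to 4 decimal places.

MAP estimate: 0.2114

The posterior is Dirichlet(αᵢ + nᵢ) = Dirichlet(27, 18, 33, 20, 30).
For a Dirichlet(a₁,…,a_K) with all aᵢ > 1, the mode has j-th component (aⱼ − 1)/(Σaᵢ − K).
Here Σaᵢ = 128 and K = 5, so p_1 = (27 − 1)/(128 − 5) = 26/123 ≈ 0.2114.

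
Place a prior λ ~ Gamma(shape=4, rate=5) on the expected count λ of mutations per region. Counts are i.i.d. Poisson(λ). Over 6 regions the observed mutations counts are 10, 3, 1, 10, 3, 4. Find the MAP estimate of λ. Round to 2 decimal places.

λ̂_MAP = 3.09

Σxᵢ = 10+3+1+10+3+4 = 31, with n = 6.
Posterior ∝ λ^3e^(−5λ) · λ^31e^(−6λ) = λ^34e^(−11λ), i.e. Gamma(shape=35, rate=11).
The mode of a Gamma(a, b) with a ≥ 1 (shape–rate) is (a−1)/b = 34/11 ≈ 3.09.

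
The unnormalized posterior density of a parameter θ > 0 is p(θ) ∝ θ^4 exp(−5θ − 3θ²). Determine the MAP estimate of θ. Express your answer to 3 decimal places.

ℓ'(θ) = 4/θ − 5 − 6θ. Setting this to zero and multiplying by θ: 6θ² + 5θ − 4 = 0.
θ = (−5 + √(5² + 4·6·4)) / (2·6) = (−5 + √121) / 12 = (−5 + 11)/12 = 1/2.
ℓ''(θ) = −4/θ² − 6 < 0, confirming a maximum.

θ̂_MAP = 0.500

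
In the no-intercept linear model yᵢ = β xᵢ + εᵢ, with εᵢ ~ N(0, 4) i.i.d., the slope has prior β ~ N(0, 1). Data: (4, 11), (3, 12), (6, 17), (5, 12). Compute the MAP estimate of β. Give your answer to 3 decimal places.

β̂_MAP = 2.689

log p(β | y) = −Σ(yᵢ − βxᵢ)²/(2·4) − β²/(2·1) + const.
Setting the derivative to zero: Σxᵢ(yᵢ − βxᵢ)/4 − β/1 = 0, so β = Σxᵢyᵢ / (Σxᵢ² + σ²/τ²).
Σxᵢyᵢ = 4·11 + 3·12 + 6·17 + 5·12 = 242; Σxᵢ² = 86; σ²/τ² = 4.
β̂_MAP = 242 / (86 + 4) = 242/90 ≈ 2.689.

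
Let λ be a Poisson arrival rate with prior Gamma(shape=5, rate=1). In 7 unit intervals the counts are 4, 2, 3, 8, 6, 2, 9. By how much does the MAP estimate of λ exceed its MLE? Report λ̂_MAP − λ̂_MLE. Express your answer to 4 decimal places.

Σxᵢ = 34. Posterior is Gamma(39, 8); MAP = (39−1)/8 = 38/8 ≈ 4.75000.
MLE = x̄ = 34/7 ≈ 4.85714.
Difference = 38/8 − 34/7 = -3/28 ≈ -0.1071.

MAP − MLE = -0.1071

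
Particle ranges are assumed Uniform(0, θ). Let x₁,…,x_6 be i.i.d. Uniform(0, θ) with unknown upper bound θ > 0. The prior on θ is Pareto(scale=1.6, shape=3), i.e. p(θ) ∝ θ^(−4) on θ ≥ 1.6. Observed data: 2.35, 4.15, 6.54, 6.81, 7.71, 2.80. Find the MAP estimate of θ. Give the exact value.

The Uniform(0, θ) likelihood is θ^(−n) for θ ≥ max(xᵢ), zero otherwise. Here max(xᵢ) = 7.71.
Posterior ∝ θ^(−4) · θ^(−6) = θ^(−10) on θ ≥ max(1.6, 7.71) = 7.71.
This density is strictly decreasing in θ, so the posterior mode lies at the lower boundary of the support.

θ̂_MAP = 7.71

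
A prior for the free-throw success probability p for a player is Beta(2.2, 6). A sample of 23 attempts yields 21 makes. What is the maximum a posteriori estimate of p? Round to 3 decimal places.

Prior: Beta(2.2, 6).
Data: 21 successes in 23 trials. The binomial likelihood contributes p^21(1−p)^2, so the posterior is Beta(2.2+21, 6+2) = Beta(23.2, 8).
For Beta(a, b) with a, b > 1 the mode is (a−1)/(a+b−2) = 22.2/29.2 ≈ 0.760.

p̂_MAP = 0.760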